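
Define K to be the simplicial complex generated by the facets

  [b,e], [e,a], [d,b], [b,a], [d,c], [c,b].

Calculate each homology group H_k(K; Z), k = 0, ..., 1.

K has 5 vertices, 6 edges.
rank ∂_0 = 0, rank ∂_1 = 4 ⇒ b_0 = 5 − 0 − 4 = 1; all invariant factors of ∂_1 are 1 so no torsion. So H_0 = Z.
rank ∂_1 = 4, rank ∂_2 = 0 ⇒ b_1 = 6 − 4 − 0 = 2. So H_1 = Z^2.

H_0 = Z,  H_1 = Z^2.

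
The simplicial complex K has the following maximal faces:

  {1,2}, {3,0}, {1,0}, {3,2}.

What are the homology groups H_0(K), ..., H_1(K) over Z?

H_0 = Z,  H_1 = Z.

We work with the vertex ordering 0 < 1 < 2 < 3. The simplices of K, each written with vertices in increasing order, are:

  0-simplices (4): [0], [1], [2], [3]
  1-simplices (4): [0,1], [0,3], [1,2], [2,3]

Hence C_0 ≅ Z^4, C_1 ≅ Z^4.

Boundary ∂_1: C_1 → C_0 is given by ∂[p,q] = [q] − [p]. For instance
  ∂[2,3] = [3] − [2].
The 4×4 boundary matrix has rank 3 and Smith normal form diag(1,1,1).

Now H_k = ker ∂_k / im ∂_{k+1}, so:

  H_0: rank C_0 − rank ∂_1 = 4 − 3 = 1, and the invariant factors of ∂_1 are all 1, so H_0 = Z.
  H_1: rank ker ∂_1 − rank ∂_2 = (4 − 3) − 0 = 1, and there is no ∂_2, so H_1 = Z.

(K is a triangulation of the circle S^1.)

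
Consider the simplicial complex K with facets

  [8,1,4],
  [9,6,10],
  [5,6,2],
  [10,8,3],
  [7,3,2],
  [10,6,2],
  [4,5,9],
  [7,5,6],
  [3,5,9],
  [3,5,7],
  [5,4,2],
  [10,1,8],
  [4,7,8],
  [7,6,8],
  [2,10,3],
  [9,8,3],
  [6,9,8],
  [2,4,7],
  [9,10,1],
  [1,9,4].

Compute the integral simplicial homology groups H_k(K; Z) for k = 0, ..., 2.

H_0 ≅ Z,  H_1 ≅ Z ⊕ Z/2,  H_2 = 0.

Take the total order 1 < 2 < 3 < 4 < 5 < 6 < 7 < 8 < 9 < 10 on the vertex set. Then K (dimension 2) consists of the simplices:

  0-simplices (10): [1], [2], [3], [4], [5], [6], [7], [8], [9], [10]
  1-simplices (30): (30 of them)
  2-simplices (20): (20 of them)

Hence C_0 ≅ Z^10, C_1 ≅ Z^30, C_2 ≅ Z^20.

Boundary ∂_1: C_1 → C_0 is given by ∂[p,q] = [q] − [p].
The 10×30 boundary matrix has rank 9 and Smith normal form diag(1,1,1,1,1,1,1,1,1).

∂_2: C_2 → C_1 acts by ∂[p,q,r] = [q,r] − [p,r] + [p,q]. For instance
  ∂[3,8,9] = [8,9] − [3,9] + [3,8],
  ∂[6,9,10] = [9,10] − [6,10] + [6,9].
The 30×20 boundary matrix has rank 20 and Smith normal form diag(1,1,1,1,1,1,1,1,1,1,1,1,1,1,1,1,1,1,1,2).

From H_k ≅ ker(∂_k) / im(∂_{k+1}) we obtain:

  H_0: rank C_0 − rank ∂_1 = 10 − 9 = 1, and the invariant factors of ∂_1 are all 1, so H_0 = Z.
  H_1: rank ker ∂_1 − rank ∂_2 = (30 − 9) − 20 = 1, and ∂_2 has invariant factor 2 > 1, so H_1 = Z ⊕ Z/2.
  H_2: rank ker ∂_2 − rank ∂_3 = (20 − 20) − 0 = 0, and there is no ∂_3, so H_2 = 0.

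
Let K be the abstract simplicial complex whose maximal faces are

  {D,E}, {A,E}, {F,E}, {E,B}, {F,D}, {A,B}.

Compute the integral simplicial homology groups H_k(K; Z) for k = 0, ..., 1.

H_0 = Z,  H_1 = Z^2.

Order the vertices as A < B < D < E < F. Listing each simplex with vertices in this order, K has dimension 1 with simplices:

  0-simplices (5): A, B, D, E, F
  1-simplices (6): AB, AE, BE, DE, DF, EF

Hence C_0 ≅ Z^5, C_1 ≅ Z^6.

∂_1: C_1 → C_0 maps an edge to its endpoints' difference, ∂[p,q] = q − p. For instance
  ∂DF = F − D.
The resulting 5×6 matrix has rank 4, and its Smith normal form has invariant factors (1,1,1,1).

Reading off H_k = ker ∂_k / im ∂_{k+1}:

  H_0: rank C_0 − rank ∂_1 = 5 − 4 = 1, and the invariant factors of ∂_1 are all 1, so H_0 ≅ Z.
  H_1: rank ker ∂_1 − rank ∂_2 = (6 − 4) − 0 = 2, and there is no ∂_2, so H_1 ≅ Z^2.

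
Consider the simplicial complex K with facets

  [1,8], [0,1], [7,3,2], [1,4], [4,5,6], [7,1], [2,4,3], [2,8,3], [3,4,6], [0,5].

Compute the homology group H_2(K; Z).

Order the vertices as 0 < 1 < 2 < 3 < 4 < 5 < 6 < 7 < 8. Listing each simplex with vertices in this order, K has dimension 2 with simplices:

  0-simplices (9): [0], [1], [2], [3], [4], [5], [6], [7], [8]
  1-simplices (16): [0,1], [0,5], [1,4], [1,7], [1,8], [2,3], [2,4], [2,7], [2,8], [3,4], [3,6], [3,7], [3,8], [4,5], [4,6], [5,6]
  2-simplices (5): [2,3,4], [2,3,7], [2,3,8], [3,4,6], [4,5,6]

so the chain groups are C_0 ≅ Z^9, C_1 ≅ Z^16, C_2 ≅ Z^5.

The boundary map ∂_1: C_1 → C_0 maps an edge to its endpoints' difference, ∂[p,q] = q − p.
This gives a 9×16 integer matrix of rank 8; reducing to Smith normal form yields diagonal entries (1,1,1,1,1,1,1,1).

The boundary map ∂_2: C_2 → C_1 maps a triangle to the signed sum of its edges. For instance
  ∂[3,4,6] = [4,6] − [3,6] + [3,4],
  ∂[2,3,8] = [3,8] − [2,8] + [2,3].
This gives a 16×5 integer matrix of rank 5; reducing to Smith normal form yields diagonal entries (1,1,1,1,1).

Computing H_k = (kernel of ∂_k) / (image of ∂_{k+1}):

  H_2: rank ker ∂_2 − rank ∂_3 = (5 − 5) − 0 = 0, and there is no ∂_3, so H_2 ≅ 0.

H_2 ≅ 0.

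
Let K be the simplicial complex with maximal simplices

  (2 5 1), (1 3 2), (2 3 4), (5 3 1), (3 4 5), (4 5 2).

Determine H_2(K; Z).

Order the vertices as 1 < 2 < 3 < 4 < 5. Listing each simplex with vertices in this order, K has dimension 2 with simplices:

  0-simplices (5): [1], [2], [3], [4], [5]
  1-simplices (9): [1,2], [1,3], [1,5], [2,3], [2,4], [2,5], [3,4], [3,5], [4,5]
  2-simplices (6): [1,2,3], [1,2,5], [1,3,5], [2,3,4], [2,4,5], [3,4,5]

so the chain groups are C_0 ≅ Z^5, C_1 ≅ Z^9, C_2 ≅ Z^6.

The boundary map ∂_1: C_1 → C_0 is given by ∂[p,q] = [q] − [p].
This gives a 5×9 integer matrix of rank 4; reducing to Smith normal form yields diagonal entries (1,1,1,1).

Boundary ∂_2: C_2 → C_1 acts by ∂[p,q,r] = [q,r] − [p,r] + [p,q]. For instance
  ∂[1,2,5] = [2,5] − [1,5] + [1,2],
  ∂[2,4,5] = [4,5] − [2,5] + [2,4].
The 9×6 boundary matrix has rank 5 and Smith normal form diag(1,1,1,1,1).

Computing H_k = (kernel of ∂_k) / (image of ∂_{k+1}):

  H_2: rank ker ∂_2 − rank ∂_3 = (6 − 5) − 0 = 1, and there is no ∂_3, so H_2 = Z.

H_2 ≅ Z.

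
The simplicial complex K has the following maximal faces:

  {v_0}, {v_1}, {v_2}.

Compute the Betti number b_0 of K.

We work with the vertex ordering v_0 < v_1 < v_2. The simplices of K, each written with vertices in increasing order, are:

  0-simplices (3): [v_0], [v_1], [v_2]

Hence C_0 ≅ Z^3.

Computing H_k = (kernel of ∂_k) / (image of ∂_{k+1}):

  H_0: rank C_0 − rank ∂_1 = 3 − 0 = 3, and there is no ∂_1, so H_0 ≅ Z^3.

(K is a triangulation of a set of 3 points.)

Hence the Betti numbers are b_0 = 3.

b_0 = 3.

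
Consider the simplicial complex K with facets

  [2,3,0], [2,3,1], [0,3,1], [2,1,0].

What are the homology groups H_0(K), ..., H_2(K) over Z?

H_0 ≅ Z,  H_1 = 0,  H_2 ≅ Z.

Fix the vertex order 0 < 1 < 2 < 3 and write every simplex with vertices in increasing order. Then dim K = 2 and the simplices of K are:

  0-simplices (4): [0], [1], [2], [3]
  1-simplices (6): [0,1], [0,2], [0,3], [1,2], [1,3], [2,3]
  2-simplices (4): [0,1,2], [0,1,3], [0,2,3], [1,2,3]

Hence C_0 ≅ Z^4, C_1 ≅ Z^6, C_2 ≅ Z^4.

∂_1: C_1 → C_0 is given by ∂[p,q] = [q] − [p]. For instance
  ∂[2,3] = [3] − [2].
The resulting 4×6 matrix has rank 3, and its Smith normal form has invariant factors (1,1,1).

∂_2: C_2 → C_1 sends each 2-simplex [p,q,r] to [q,r] − [p,r] + [p,q]. For instance
  ∂[0,2,3] = [2,3] − [0,3] + [0,2],
  ∂[0,1,3] = [1,3] − [0,3] + [0,1].
The resulting 6×4 matrix has rank 3, and its Smith normal form has invariant factors (1,1,1).

Reading off H_k = ker ∂_k / im ∂_{k+1}:

  H_0: rank C_0 − rank ∂_1 = 4 − 3 = 1, and the invariant factors of ∂_1 are all 1, so H_0 ≅ Z.
  H_1: rank ker ∂_1 − rank ∂_2 = (6 − 3) − 3 = 0, and the invariant factors of ∂_2 are all 1, so H_1 ≅ 0.
  H_2: rank ker ∂_2 − rank ∂_3 = (4 − 3) − 0 = 1, and there is no ∂_3, so H_2 ≅ Z.

As a check, the Euler characteristic is 4 − 6 + 4 = 2, which agrees with 1 − 0 + 1 = 2.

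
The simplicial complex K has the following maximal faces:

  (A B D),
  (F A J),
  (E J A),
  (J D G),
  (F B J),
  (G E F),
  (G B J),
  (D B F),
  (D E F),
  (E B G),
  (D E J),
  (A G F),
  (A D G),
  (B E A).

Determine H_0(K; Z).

Order the vertices as A < B < D < E < F < G < J. Listing each simplex with vertices in this order, K has dimension 2 with simplices:

  0-simplices (7): A, B, D, E, F, G, J
  1-simplices (21): AB, AD, AE, AF, AG, AJ, BD, BE, BF, BG, BJ, DE, DF, DG, DJ, EF, EG, EJ, FG, FJ, GJ
  2-simplices (14): ABD, ABE, ADG, AEJ, AFG, AFJ, BDF, BEG, BFJ, BGJ, DEF, DEJ, DGJ, EFG

so the chain groups are C_0 ≅ Z^7, C_1 ≅ Z^21, C_2 ≅ Z^14.

Boundary ∂_1: C_1 → C_0 is given by ∂[p,q] = [q] − [p]. For instance
  ∂EG = G − E.
As a 7×21 matrix over Z this has rank 6, with invariant factors (1,1,1,1,1,1).

∂_2: C_2 → C_1 maps a triangle to the signed sum of its edges. For instance
  ∂DEJ = EJ − DJ + DE,
  ∂AEJ = EJ − AJ + AE.
This gives a 21×14 integer matrix of rank 13; reducing to Smith normal form yields diagonal entries (1,1,1,1,1,1,1,1,1,1,1,1,1).

Computing H_k = (kernel of ∂_k) / (image of ∂_{k+1}):

  H_0: rank C_0 − rank ∂_1 = 7 − 6 = 1, and the invariant factors of ∂_1 are all 1, so H_0 ≅ Z.

(K is a triangulation of the torus T^2.)

H_0 = Z.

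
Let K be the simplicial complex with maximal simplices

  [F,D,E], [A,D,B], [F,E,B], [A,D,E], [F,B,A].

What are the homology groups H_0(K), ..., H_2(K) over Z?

We work with the vertex ordering A < B < D < E < F. The simplices of K, each written with vertices in increasing order, are:

  0-simplices (5): A, B, D, E, F
  1-simplices (10): AB, AD, AE, AF, BD, BE, BF, DE, DF, EF
  2-simplices (5): ABD, ABF, ADE, BEF, DEF

so the chain groups are C_0 ≅ Z^5, C_1 ≅ Z^10, C_2 ≅ Z^5.

The boundary map ∂_1: C_1 → C_0 maps an edge to its endpoints' difference, ∂[p,q] = q − p. For instance
  ∂AF = F − A.
The 5×10 boundary matrix has rank 4 and Smith normal form diag(1,1,1,1).

Boundary ∂_2: C_2 → C_1 maps a triangle to the signed sum of its edges. For instance
  ∂ABF = BF − AF + AB,
  ∂BEF = EF − BF + BE.
The resulting 10×5 matrix has rank 5, and its Smith normal form has invariant factors (1,1,1,1,1).

Reading off H_k = ker ∂_k / im ∂_{k+1}:

  H_0: rank C_0 − rank ∂_1 = 5 − 4 = 1, and the invariant factors of ∂_1 are all 1, so H_0 ≅ Z.
  H_1: rank ker ∂_1 − rank ∂_2 = (10 − 4) − 5 = 1, and the invariant factors of ∂_2 are all 1, so H_1 ≅ Z.
  H_2: rank ker ∂_2 − rank ∂_3 = (5 − 5) − 0 = 0, and there is no ∂_3, so H_2 ≅ 0.

As a check, the Euler characteristic is 5 − 10 + 5 = 0, which agrees with 1 − 1 + 0 = 0.

H_0 ≅ Z,  H_1 ≅ Z,  H_2 = 0.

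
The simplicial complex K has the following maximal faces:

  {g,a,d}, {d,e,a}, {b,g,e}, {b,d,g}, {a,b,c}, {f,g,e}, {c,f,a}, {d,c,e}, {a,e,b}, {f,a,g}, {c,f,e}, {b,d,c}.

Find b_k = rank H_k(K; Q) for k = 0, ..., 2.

b_0 = 1, b_1 = 0, b_2 = 0.

Fix the vertex order a < b < c < d < e < f < g and write every simplex with vertices in increasing order. Then dim K = 2 and the simplices of K are:

  0-simplices (7): a, b, c, d, e, f, g
  1-simplices (18): ab, ac, ad, ae, af, ag, bc, bd, be, bg, cd, ce, cf, de, dg, ef, eg, fg
  2-simplices (12): abc, abe, acf, ade, adg, afg, bcd, bdg, beg, cde, cef, efg

so the chain groups are C_0 ≅ Z^7, C_1 ≅ Z^18, C_2 ≅ Z^12.

Boundary ∂_1: C_1 → C_0 sends each edge [p,q] (with p < q) to q − p. For instance
  ∂cd = d − c.
As a 7×18 matrix over Z this has rank 6, with invariant factors (1,1,1,1,1,1).

The boundary map ∂_2: C_2 → C_1 maps a triangle to the signed sum of its edges. For instance
  ∂bdg = dg − bg + bd,
  ∂abc = bc − ac + ab.
The 18×12 boundary matrix has rank 12 and Smith normal form diag(1,1,1,1,1,1,1,1,1,1,1,2).

Now H_k = ker ∂_k / im ∂_{k+1}, so:

  H_0: rank C_0 − rank ∂_1 = 7 − 6 = 1, and the invariant factors of ∂_1 are all 1, so H_0 ≅ Z.
  H_1: rank ker ∂_1 − rank ∂_2 = (18 − 6) − 12 = 0, and ∂_2 has invariant factor 2 > 1, so H_1 ≅ Z_2.
  H_2: rank ker ∂_2 − rank ∂_3 = (12 − 12) − 0 = 0, and there is no ∂_3, so H_2 ≅ 0.

(K is a triangulation of the real projective plane RP^2.)

Hence the Betti numbers are b_0 = 1, b_1 = 0, b_2 = 0.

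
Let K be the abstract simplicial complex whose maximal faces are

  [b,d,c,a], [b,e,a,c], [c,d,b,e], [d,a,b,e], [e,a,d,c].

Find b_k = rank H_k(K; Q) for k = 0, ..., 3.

b_0 = 1, b_1 = 0, b_2 = 0, b_3 = 1.

Fix the vertex order a < b < c < d < e and write every simplex with vertices in increasing order. Then dim K = 3 and the simplices of K are:

  0-simplices (5): a, b, c, d, e
  1-simplices (10): ab, ac, ad, ae, bc, bd, be, cd, ce, de
  2-simplices (10): abc, abd, abe, acd, ace, ade, bcd, bce, bde, cde
  3-simplices (5): abcd, abce, abde, acde, bcde

so the chain groups are C_0 ≅ Z^5, C_1 ≅ Z^10, C_2 ≅ Z^10, C_3 ≅ Z^5.

The boundary map ∂_1: C_1 → C_0 sends each edge [p,q] (with p < q) to q − p. For instance
  ∂ab = b − a.
The 5×10 boundary matrix has rank 4 and Smith normal form diag(1,1,1,1).

The boundary map ∂_2: C_2 → C_1 sends each 2-simplex [p,q,r] to [q,r] − [p,r] + [p,q]. For instance
  ∂bce = ce − be + bc,
  ∂ace = ce − ae + ac.
The 10×10 boundary matrix has rank 6 and Smith normal form diag(1,1,1,1,1,1).

∂_3: C_3 → C_2 sends each 3-simplex σ to the alternating sum Σ_i (−1)^i (σ with its i-th vertex removed). For instance
  ∂acde = cde − ade + ace − acd,
  ∂bcde = cde − bde + bce − bcd.
The 10×5 boundary matrix has rank 4 and Smith normal form diag(1,1,1,1).

Computing H_k = (kernel of ∂_k) / (image of ∂_{k+1}):

  H_0: rank C_0 − rank ∂_1 = 5 − 4 = 1, and the invariant factors of ∂_1 are all 1, so H_0 = Z.
  H_1: rank ker ∂_1 − rank ∂_2 = (10 − 4) − 6 = 0, and the invariant factors of ∂_2 are all 1, so H_1 = 0.
  H_2: rank ker ∂_2 − rank ∂_3 = (10 − 6) − 4 = 0, and the invariant factors of ∂_3 are all 1, so H_2 = 0.
  H_3: rank ker ∂_3 − rank ∂_4 = (5 − 4) − 0 = 1, and there is no ∂_4, so H_3 = Z.

As a check, the Euler characteristic is 5 − 10 + 10 − 5 = 0, which agrees with 1 − 0 + 0 − 1 = 0.
(K is a triangulation of the 3-sphere S^3.)

Hence the Betti numbers are b_0 = 1, b_1 = 0, b_2 = 0, b_3 = 1.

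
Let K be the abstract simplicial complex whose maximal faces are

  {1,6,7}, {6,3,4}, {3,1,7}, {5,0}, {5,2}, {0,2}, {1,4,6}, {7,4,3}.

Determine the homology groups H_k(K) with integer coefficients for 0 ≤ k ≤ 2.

H_0 ≅ Z^2,  H_1 ≅ Z^2,  H_2 = 0.

We work with the vertex ordering 0 < 1 < 2 < 3 < 4 < 5 < 6 < 7. The simplices of K, each written with vertices in increasing order, are:

  0-simplices (8): [0], [1], [2], [3], [4], [5], [6], [7]
  1-simplices (13): [0,2], [0,5], [1,3], [1,4], [1,6], [1,7], [2,5], [3,4], [3,6], [3,7], [4,6], [4,7], [6,7]
  2-simplices (5): [1,3,7], [1,4,6], [1,6,7], [3,4,6], [3,4,7]

Hence C_0 ≅ Z^8, C_1 ≅ Z^13, C_2 ≅ Z^5.

∂_1: C_1 → C_0 maps an edge to its endpoints' difference, ∂[p,q] = q − p. For instance
  ∂[3,4] = [4] − [3].
The resulting 8×13 matrix has rank 6, and its Smith normal form has invariant factors (1,1,1,1,1,1).

The boundary map ∂_2: C_2 → C_1 acts by ∂[p,q,r] = [q,r] − [p,r] + [p,q]. For instance
  ∂[1,3,7] = [3,7] − [1,7] + [1,3],
  ∂[1,6,7] = [6,7] − [1,7] + [1,6].
The 13×5 boundary matrix has rank 5 and Smith normal form diag(1,1,1,1,1).

Now H_k = ker ∂_k / im ∂_{k+1}, so:

  H_0: rank C_0 − rank ∂_1 = 8 − 6 = 2, and the invariant factors of ∂_1 are all 1, so H_0 ≅ Z^2.
  H_1: rank ker ∂_1 − rank ∂_2 = (13 − 6) − 5 = 2, and the invariant factors of ∂_2 are all 1, so H_1 ≅ Z^2.
  H_2: rank ker ∂_2 − rank ∂_3 = (5 − 5) − 0 = 0, and there is no ∂_3, so H_2 ≅ 0.

As a check, the Euler characteristic is 8 − 13 + 5 = 0, which agrees with 2 − 2 + 0 = 0.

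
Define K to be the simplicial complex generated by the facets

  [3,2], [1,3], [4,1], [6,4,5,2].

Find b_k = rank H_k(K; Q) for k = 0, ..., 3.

b_0 = 1, b_1 = 1, b_2 = 0, b_3 = 0.

Fix the vertex order 1 < 2 < 3 < 4 < 5 < 6 and write every simplex with vertices in increasing order. Then dim K = 3 and the simplices of K are:

  0-simplices (6): [1], [2], [3], [4], [5], [6]
  1-simplices (9): [1,3], [1,4], [2,3], [2,4], [2,5], [2,6], [4,5], [4,6], [5,6]
  2-simplices (4): [2,4,5], [2,4,6], [2,5,6], [4,5,6]
  3-simplices (1): [2,4,5,6]

giving chain groups C_0 ≅ Z^6, C_1 ≅ Z^9, C_2 ≅ Z^4, C_3 ≅ Z^1.

∂_1: C_1 → C_0 is given by ∂[p,q] = [q] − [p].
This gives a 6×9 integer matrix of rank 5; reducing to Smith normal form yields diagonal entries (1,1,1,1,1).

The boundary map ∂_2: C_2 → C_1 maps a triangle to the signed sum of its edges. For instance
  ∂[2,5,6] = [5,6] − [2,6] + [2,5],
  ∂[4,5,6] = [5,6] − [4,6] + [4,5].
This gives a 9×4 integer matrix of rank 3; reducing to Smith normal form yields diagonal entries (1,1,1).

The boundary map ∂_3: C_3 → C_2 sends each 3-simplex σ to the alternating sum Σ_i (−1)^i (σ with its i-th vertex removed). For instance
  ∂[2,4,5,6] = [4,5,6] − [2,5,6] + [2,4,6] − [2,4,5].
The 4×1 boundary matrix has rank 1 and Smith normal form diag(1).

Now H_k = ker ∂_k / im ∂_{k+1}, so:

  H_0: rank C_0 − rank ∂_1 = 6 − 5 = 1, and the invariant factors of ∂_1 are all 1, so H_0 = Z.
  H_1: rank ker ∂_1 − rank ∂_2 = (9 − 5) − 3 = 1, and the invariant factors of ∂_2 are all 1, so H_1 = Z.
  H_2: rank ker ∂_2 − rank ∂_3 = (4 − 3) − 1 = 0, and the invariant factors of ∂_3 are all 1, so H_2 = 0.
  H_3: rank ker ∂_3 − rank ∂_4 = (1 − 1) − 0 = 0, and there is no ∂_4, so H_3 = 0.

Hence the Betti numbers are b_0 = 1, b_1 = 1, b_2 = 0, b_3 = 0.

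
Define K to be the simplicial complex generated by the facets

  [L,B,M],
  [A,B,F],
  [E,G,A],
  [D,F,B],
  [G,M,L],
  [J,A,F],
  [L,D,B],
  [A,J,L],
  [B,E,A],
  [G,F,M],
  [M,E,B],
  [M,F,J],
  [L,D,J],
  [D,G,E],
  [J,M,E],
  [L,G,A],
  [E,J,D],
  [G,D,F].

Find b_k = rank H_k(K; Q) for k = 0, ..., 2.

Take the total order A < B < D < E < F < G < J < L < M on the vertex set. Then K (dimension 2) consists of the simplices:

  0-simplices (9): A, B, D, E, F, G, J, L, M
  1-simplices (27): AB, AE, AF, AG, AJ, AL, BD, BE, BF, BL, BM, DE, DF, DG, DJ, DL, EG, EJ, EM, FG, FJ, FM, GL, GM, JL, JM, LM
  2-simplices (18): ABE, ABF, AEG, AFJ, AGL, AJL, BDF, BDL, BEM, BLM, DEG, DEJ, DFG, DJL, EJM, FGM, FJM, GLM

Hence C_0 ≅ Z^9, C_1 ≅ Z^27, C_2 ≅ Z^18.

The boundary map ∂_1: C_1 → C_0 sends each edge [p,q] (with p < q) to q − p. For instance
  ∂DG = G − D.
As a 9×27 matrix over Z this has rank 8, with invariant factors (1,1,1,1,1,1,1,1).

∂_2: C_2 → C_1 acts by ∂[p,q,r] = [q,r] − [p,r] + [p,q]. For instance
  ∂FJM = JM − FM + FJ,
  ∂DFG = FG − DG + DF.
This gives a 27×18 integer matrix of rank 17; reducing to Smith normal form yields diagonal entries (1,1,1,1,1,1,1,1,1,1,1,1,1,1,1,1,1).

Reading off H_k = ker ∂_k / im ∂_{k+1}:

  H_0: rank C_0 − rank ∂_1 = 9 − 8 = 1, and the invariant factors of ∂_1 are all 1, so H_0 ≅ Z.
  H_1: rank ker ∂_1 − rank ∂_2 = (27 − 8) − 17 = 2, and the invariant factors of ∂_2 are all 1, so H_1 ≅ Z^2.
  H_2: rank ker ∂_2 − rank ∂_3 = (18 − 17) − 0 = 1, and there is no ∂_3, so H_2 ≅ Z.

Hence the Betti numbers are b_0 = 1, b_1 = 2, b_2 = 1.

b_0 = 1, b_1 = 2, b_2 = 1.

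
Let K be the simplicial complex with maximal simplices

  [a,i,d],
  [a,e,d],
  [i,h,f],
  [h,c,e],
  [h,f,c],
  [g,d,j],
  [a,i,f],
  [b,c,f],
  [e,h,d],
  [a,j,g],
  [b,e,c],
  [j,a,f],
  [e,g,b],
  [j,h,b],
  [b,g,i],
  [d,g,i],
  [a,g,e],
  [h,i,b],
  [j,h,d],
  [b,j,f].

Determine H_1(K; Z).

H_1 = Z ⊕ Z/2.

Fix the vertex order a < b < c < d < e < f < g < h < i < j and write every simplex with vertices in increasing order. Then dim K = 2 and the simplices of K are:

  0-simplices (10): a, b, c, d, e, f, g, h, i, j
  1-simplices (30): ad, ae, af, ag, ai, aj, bc, be, bf, bg, bh, bi, bj, ce, cf, ch, de, dg, dh, di, dj, eg, eh, fh, fi, fj, gi, gj, hi, hj
  2-simplices (20): ade, adi, aeg, afi, afj, agj, bce, bcf, beg, bfj, bgi, bhi, bhj, ceh, cfh, deh, dgi, dgj, dhj, fhi

Hence C_0 ≅ Z^10, C_1 ≅ Z^30, C_2 ≅ Z^20.

The boundary map ∂_1: C_1 → C_0 sends each edge [p,q] (with p < q) to q − p.
This gives a 10×30 integer matrix of rank 9; reducing to Smith normal form yields diagonal entries (1,1,1,1,1,1,1,1,1).

The boundary map ∂_2: C_2 → C_1 maps a triangle to the signed sum of its edges. For instance
  ∂ade = de − ae + ad,
  ∂bcf = cf − bf + bc.
The 30×20 boundary matrix has rank 20 and Smith normal form diag(1,1,1,1,1,1,1,1,1,1,1,1,1,1,1,1,1,1,1,2).

Reading off H_k = ker ∂_k / im ∂_{k+1}:

  H_1: rank ker ∂_1 − rank ∂_2 = (30 − 9) − 20 = 1, and ∂_2 has invariant factor 2 > 1, so H_1 = Z ⊕ Z/2.

(K is a triangulation of the Klein bottle.)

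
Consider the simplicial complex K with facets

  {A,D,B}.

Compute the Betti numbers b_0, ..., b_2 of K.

Order the vertices as A < B < D. Listing each simplex with vertices in this order, K has dimension 2 with simplices:

  0-simplices (3): A, B, D
  1-simplices (3): AB, AD, BD
  2-simplices (1): ABD

giving chain groups C_0 ≅ Z^3, C_1 ≅ Z^3, C_2 ≅ Z^1.

The boundary map ∂_1: C_1 → C_0 maps an edge to its endpoints' difference, ∂[p,q] = q − p.
As a 3×3 matrix over Z this has rank 2, with invariant factors (1,1).

Boundary ∂_2: C_2 → C_1 maps a triangle to the signed sum of its edges. For instance
  ∂ABD = BD − AD + AB.
The 3×1 boundary matrix has rank 1 and Smith normal form diag(1).

Now H_k = ker ∂_k / im ∂_{k+1}, so:

  H_0: rank C_0 − rank ∂_1 = 3 − 2 = 1, and the invariant factors of ∂_1 are all 1, so H_0 = Z.
  H_1: rank ker ∂_1 − rank ∂_2 = (3 − 2) − 1 = 0, and the invariant factors of ∂_2 are all 1, so H_1 = 0.
  H_2: rank ker ∂_2 − rank ∂_3 = (1 − 1) − 0 = 0, and there is no ∂_3, so H_2 = 0.

Hence the Betti numbers are b_0 = 1, b_1 = 0, b_2 = 0.

b_0 = 1, b_1 = 0, b_2 = 0.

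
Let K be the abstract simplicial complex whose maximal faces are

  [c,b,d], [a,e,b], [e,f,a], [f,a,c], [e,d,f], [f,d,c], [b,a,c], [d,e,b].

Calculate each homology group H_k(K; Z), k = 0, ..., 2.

K has 6 vertices, 12 edges, 8 triangles.
rank ∂_0 = 0, rank ∂_1 = 5 ⇒ b_0 = 6 − 0 − 5 = 1; all invariant factors of ∂_1 are 1 so no torsion. So H_0 ≅ Z.
rank ∂_1 = 5, rank ∂_2 = 7 ⇒ b_1 = 12 − 5 − 7 = 0; all invariant factors of ∂_2 are 1 so no torsion. So H_1 ≅ 0.
rank ∂_2 = 7, rank ∂_3 = 0 ⇒ b_2 = 8 − 7 − 0 = 1. So H_2 ≅ Z.

H_0 = Z,  H_1 = 0,  H_2 = Z.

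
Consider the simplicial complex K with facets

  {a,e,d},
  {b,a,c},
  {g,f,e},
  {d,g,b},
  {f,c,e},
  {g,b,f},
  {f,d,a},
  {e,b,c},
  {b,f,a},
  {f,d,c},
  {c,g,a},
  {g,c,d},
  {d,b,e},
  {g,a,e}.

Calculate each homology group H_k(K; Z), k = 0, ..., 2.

H_0 ≅ Z,  H_1 ≅ Z^2,  H_2 ≅ Z.

Order the vertices as a < b < c < d < e < f < g. Listing each simplex with vertices in this order, K has dimension 2 with simplices:

  0-simplices (7): a, b, c, d, e, f, g
  1-simplices (21): ab, ac, ad, ae, af, ag, bc, bd, be, bf, bg, cd, ce, cf, cg, de, df, dg, ef, eg, fg
  2-simplices (14): abc, abf, acg, ade, adf, aeg, bce, bde, bdg, bfg, cdf, cdg, cef, efg

so the chain groups are C_0 ≅ Z^7, C_1 ≅ Z^21, C_2 ≅ Z^14.

Boundary ∂_1: C_1 → C_0 is given by ∂[p,q] = [q] − [p]. For instance
  ∂cd = d − c.
This gives a 7×21 integer matrix of rank 6; reducing to Smith normal form yields diagonal entries (1,1,1,1,1,1).

∂_2: C_2 → C_1 sends each 2-simplex [p,q,r] to [q,r] − [p,r] + [p,q]. For instance
  ∂cdf = df − cf + cd,
  ∂abc = bc − ac + ab.
The resulting 21×14 matrix has rank 13, and its Smith normal form has invariant factors (1,1,1,1,1,1,1,1,1,1,1,1,1).

Reading off H_k = ker ∂_k / im ∂_{k+1}:

  H_0: rank C_0 − rank ∂_1 = 7 − 6 = 1, and the invariant factors of ∂_1 are all 1, so H_0 = Z.
  H_1: rank ker ∂_1 − rank ∂_2 = (21 − 6) − 13 = 2, and the invariant factors of ∂_2 are all 1, so H_1 = Z^2.
  H_2: rank ker ∂_2 − rank ∂_3 = (14 − 13) − 0 = 1, and there is no ∂_3, so H_2 = Z.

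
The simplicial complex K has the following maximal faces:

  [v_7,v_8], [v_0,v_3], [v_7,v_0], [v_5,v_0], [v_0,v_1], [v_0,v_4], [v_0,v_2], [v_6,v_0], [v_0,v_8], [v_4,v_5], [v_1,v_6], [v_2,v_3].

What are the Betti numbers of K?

b_0 = 1, b_1 = 4.

We work with the vertex ordering v_0 < v_1 < v_2 < v_3 < v_4 < v_5 < v_6 < v_7 < v_8. The simplices of K, each written with vertices in increasing order, are:

  0-simplices (9): [v_0], [v_1], [v_2], [v_3], [v_4], [v_5], [v_6], [v_7], [v_8]
  1-simplices (12): [v_0,v_1], [v_0,v_2], [v_0,v_3], [v_0,v_4], [v_0,v_5], [v_0,v_6], [v_0,v_7], [v_0,v_8], [v_1,v_6], [v_2,v_3], [v_4,v_5], [v_7,v_8]

so the chain groups are C_0 ≅ Z^9, C_1 ≅ Z^12.

The boundary map ∂_1: C_1 → C_0 is given by ∂[p,q] = [q] − [p].
As a 9×12 matrix over Z this has rank 8, with invariant factors (1,1,1,1,1,1,1,1).

Now H_k = ker ∂_k / im ∂_{k+1}, so:

  H_0: rank C_0 − rank ∂_1 = 9 − 8 = 1, and the invariant factors of ∂_1 are all 1, so H_0 = Z.
  H_1: rank ker ∂_1 − rank ∂_2 = (12 − 8) − 0 = 4, and there is no ∂_2, so H_1 = Z^4.

Hence the Betti numbers are b_0 = 1, b_1 = 4.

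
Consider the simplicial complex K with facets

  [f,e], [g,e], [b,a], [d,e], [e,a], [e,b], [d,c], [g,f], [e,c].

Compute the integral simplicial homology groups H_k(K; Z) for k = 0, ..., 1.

H_0 = Z,  H_1 = Z^3.

Fix the vertex order a < b < c < d < e < f < g and write every simplex with vertices in increasing order. Then dim K = 1 and the simplices of K are:

  0-simplices (7): a, b, c, d, e, f, g
  1-simplices (9): ab, ae, be, cd, ce, de, ef, eg, fg

Hence C_0 ≅ Z^7, C_1 ≅ Z^9.

∂_1: C_1 → C_0 is given by ∂[p,q] = [q] − [p]. For instance
  ∂ce = e − c.
The 7×9 boundary matrix has rank 6 and Smith normal form diag(1,1,1,1,1,1).

Reading off H_k = ker ∂_k / im ∂_{k+1}:

  H_0: rank C_0 − rank ∂_1 = 7 − 6 = 1, and the invariant factors of ∂_1 are all 1, so H_0 ≅ Z.
  H_1: rank ker ∂_1 − rank ∂_2 = (9 − 6) − 0 = 3, and there is no ∂_2, so H_1 ≅ Z^3.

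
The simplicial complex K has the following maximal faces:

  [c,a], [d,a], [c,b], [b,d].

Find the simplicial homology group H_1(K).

H_1 ≅ Z.

K has 4 vertices, 4 edges.
rank ∂_1 = 3, rank ∂_2 = 0 ⇒ b_1 = 4 − 3 − 0 = 1. So H_1 = Z.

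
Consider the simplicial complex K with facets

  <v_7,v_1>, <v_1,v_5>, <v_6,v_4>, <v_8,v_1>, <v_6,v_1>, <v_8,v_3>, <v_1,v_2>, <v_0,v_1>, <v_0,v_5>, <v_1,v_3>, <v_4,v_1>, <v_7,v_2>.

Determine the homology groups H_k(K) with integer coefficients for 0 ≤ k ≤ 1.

H_0 ≅ Z,  H_1 ≅ Z^4.

Take the total order v_0 < v_1 < v_2 < v_3 < v_4 < v_5 < v_6 < v_7 < v_8 on the vertex set. Then K (dimension 1) consists of the simplices:

  0-simplices (9): [v_0], [v_1], [v_2], [v_3], [v_4], [v_5], [v_6], [v_7], [v_8]
  1-simplices (12): [v_0,v_1], [v_0,v_5], [v_1,v_2], [v_1,v_3], [v_1,v_4], [v_1,v_5], [v_1,v_6], [v_1,v_7], [v_1,v_8], [v_2,v_7], [v_3,v_8], [v_4,v_6]

giving chain groups C_0 ≅ Z^9, C_1 ≅ Z^12.

Boundary ∂_1: C_1 → C_0 sends each edge [p,q] (with p < q) to q − p.
As a 9×12 matrix over Z this has rank 8, with invariant factors (1,1,1,1,1,1,1,1).

From H_k ≅ ker(∂_k) / im(∂_{k+1}) we obtain:

  H_0: rank C_0 − rank ∂_1 = 9 − 8 = 1, and the invariant factors of ∂_1 are all 1, so H_0 = Z.
  H_1: rank ker ∂_1 − rank ∂_2 = (12 − 8) − 0 = 4, and there is no ∂_2, so H_1 = Z^4.

(K is a triangulation of a wedge of 4 circles.)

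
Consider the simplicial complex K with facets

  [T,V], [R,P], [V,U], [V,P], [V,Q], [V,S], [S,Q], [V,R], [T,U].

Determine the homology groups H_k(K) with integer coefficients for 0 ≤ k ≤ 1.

Take the total order P < Q < R < S < T < U < V on the vertex set. Then K (dimension 1) consists of the simplices:

  0-simplices (7): P, Q, R, S, T, U, V
  1-simplices (9): PR, PV, QS, QV, RV, SV, TU, TV, UV

so the chain groups are C_0 ≅ Z^7, C_1 ≅ Z^9.

∂_1: C_1 → C_0 sends each edge [p,q] (with p < q) to q − p.
This gives a 7×9 integer matrix of rank 6; reducing to Smith normal form yields diagonal entries (1,1,1,1,1,1).

Now H_k = ker ∂_k / im ∂_{k+1}, so:

  H_0: rank C_0 − rank ∂_1 = 7 − 6 = 1, and the invariant factors of ∂_1 are all 1, so H_0 ≅ Z.
  H_1: rank ker ∂_1 − rank ∂_2 = (9 − 6) − 0 = 3, and there is no ∂_2, so H_1 ≅ Z^3.

As a check, the Euler characteristic is 7 − 9 = -2, which agrees with 1 − 3 = -2.

H_0 ≅ Z,  H_1 ≅ Z^3.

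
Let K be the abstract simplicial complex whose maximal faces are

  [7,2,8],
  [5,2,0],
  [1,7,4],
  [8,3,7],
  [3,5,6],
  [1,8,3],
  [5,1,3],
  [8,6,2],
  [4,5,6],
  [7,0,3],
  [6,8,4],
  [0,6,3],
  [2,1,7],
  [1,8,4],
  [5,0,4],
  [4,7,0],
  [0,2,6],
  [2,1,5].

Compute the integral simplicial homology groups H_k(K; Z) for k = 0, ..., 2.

Fix the vertex order 0 < 1 < 2 < 3 < 4 < 5 < 6 < 7 < 8 and write every simplex with vertices in increasing order. Then dim K = 2 and the simplices of K are:

  0-simplices (9): [0], [1], [2], [3], [4], [5], [6], [7], [8]
  1-simplices (27): (27 of them)
  2-simplices (18): [0,2,5], [0,2,6], [0,3,6], [0,3,7], [0,4,5], [0,4,7], [1,2,5], [1,2,7], [1,3,5], [1,3,8], [1,4,7], [1,4,8], [2,6,8], [2,7,8], [3,5,6], [3,7,8], [4,5,6], [4,6,8]

giving chain groups C_0 ≅ Z^9, C_1 ≅ Z^27, C_2 ≅ Z^18.

The boundary map ∂_1: C_1 → C_0 is given by ∂[p,q] = [q] − [p].
The resulting 9×27 matrix has rank 8, and its Smith normal form has invariant factors (1,1,1,1,1,1,1,1).

The boundary map ∂_2: C_2 → C_1 sends each 2-simplex [p,q,r] to [q,r] − [p,r] + [p,q]. For instance
  ∂[1,2,5] = [2,5] − [1,5] + [1,2],
  ∂[0,3,7] = [3,7] − [0,7] + [0,3].
The resulting 27×18 matrix has rank 18, and its Smith normal form has invariant factors (1,1,1,1,1,1,1,1,1,1,1,1,1,1,1,1,1,2).

Computing H_k = (kernel of ∂_k) / (image of ∂_{k+1}):

  H_0: rank C_0 − rank ∂_1 = 9 − 8 = 1, and the invariant factors of ∂_1 are all 1, so H_0 ≅ Z.
  H_1: rank ker ∂_1 − rank ∂_2 = (27 − 8) − 18 = 1, and ∂_2 has invariant factor 2 > 1, so H_1 ≅ Z ⊕ Z/2.
  H_2: rank ker ∂_2 − rank ∂_3 = (18 − 18) − 0 = 0, and there is no ∂_3, so H_2 ≅ 0.

H_0 = Z,  H_1 = Z ⊕ Z/2,  H_2 = 0.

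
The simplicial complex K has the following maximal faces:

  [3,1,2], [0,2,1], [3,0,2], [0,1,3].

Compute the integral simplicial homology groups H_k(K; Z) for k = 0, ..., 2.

H_0 ≅ Z,  H_1 = 0,  H_2 ≅ Z.

Fix the vertex order 0 < 1 < 2 < 3 and write every simplex with vertices in increasing order. Then dim K = 2 and the simplices of K are:

  0-simplices (4): [0], [1], [2], [3]
  1-simplices (6): [0,1], [0,2], [0,3], [1,2], [1,3], [2,3]
  2-simplices (4): [0,1,2], [0,1,3], [0,2,3], [1,2,3]

Hence C_0 ≅ Z^4, C_1 ≅ Z^6, C_2 ≅ Z^4.

∂_1: C_1 → C_0 is given by ∂[p,q] = [q] − [p].
The resulting 4×6 matrix has rank 3, and its Smith normal form has invariant factors (1,1,1).

Boundary ∂_2: C_2 → C_1 sends each 2-simplex [p,q,r] to [q,r] − [p,r] + [p,q]. For instance
  ∂[1,2,3] = [2,3] − [1,3] + [1,2],
  ∂[0,2,3] = [2,3] − [0,3] + [0,2].
As a 6×4 matrix over Z this has rank 3, with invariant factors (1,1,1).

From H_k ≅ ker(∂_k) / im(∂_{k+1}) we obtain:

  H_0: rank C_0 − rank ∂_1 = 4 − 3 = 1, and the invariant factors of ∂_1 are all 1, so H_0 ≅ Z.
  H_1: rank ker ∂_1 − rank ∂_2 = (6 − 3) − 3 = 0, and the invariant factors of ∂_2 are all 1, so H_1 ≅ 0.
  H_2: rank ker ∂_2 − rank ∂_3 = (4 − 3) − 0 = 1, and there is no ∂_3, so H_2 ≅ Z.

(K is a triangulation of the 2-sphere S^2.)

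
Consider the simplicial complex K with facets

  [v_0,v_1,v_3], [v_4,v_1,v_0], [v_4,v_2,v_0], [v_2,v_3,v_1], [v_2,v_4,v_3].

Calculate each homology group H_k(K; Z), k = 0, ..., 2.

Fix the vertex order v_0 < v_1 < v_2 < v_3 < v_4 and write every simplex with vertices in increasing order. Then dim K = 2 and the simplices of K are:

  0-simplices (5): [v_0], [v_1], [v_2], [v_3], [v_4]
  1-simplices (10): [v_0,v_1], [v_0,v_2], [v_0,v_3], [v_0,v_4], [v_1,v_2], [v_1,v_3], [v_1,v_4], [v_2,v_3], [v_2,v_4], [v_3,v_4]
  2-simplices (5): [v_0,v_1,v_3], [v_0,v_1,v_4], [v_0,v_2,v_4], [v_1,v_2,v_3], [v_2,v_3,v_4]

giving chain groups C_0 ≅ Z^5, C_1 ≅ Z^10, C_2 ≅ Z^5.

∂_1: C_1 → C_0 sends each edge [p,q] (with p < q) to q − p. For instance
  ∂[v_0,v_2] = [v_2] − [v_0].
As a 5×10 matrix over Z this has rank 4, with invariant factors (1,1,1,1).

The boundary map ∂_2: C_2 → C_1 maps a triangle to the signed sum of its edges. For instance
  ∂[v_0,v_1,v_3] = [v_1,v_3] − [v_0,v_3] + [v_0,v_1],
  ∂[v_0,v_2,v_4] = [v_2,v_4] − [v_0,v_4] + [v_0,v_2].
This gives a 10×5 integer matrix of rank 5; reducing to Smith normal form yields diagonal entries (1,1,1,1,1).

Now H_k = ker ∂_k / im ∂_{k+1}, so:

  H_0: rank C_0 − rank ∂_1 = 5 − 4 = 1, and the invariant factors of ∂_1 are all 1, so H_0 = Z.
  H_1: rank ker ∂_1 − rank ∂_2 = (10 − 4) − 5 = 1, and the invariant factors of ∂_2 are all 1, so H_1 = Z.
  H_2: rank ker ∂_2 − rank ∂_3 = (5 − 5) − 0 = 0, and there is no ∂_3, so H_2 = 0.

As a check, the Euler characteristic is 5 − 10 + 5 = 0, which agrees with 1 − 1 + 0 = 0.

H_0 ≅ Z,  H_1 ≅ Z,  H_2 = 0.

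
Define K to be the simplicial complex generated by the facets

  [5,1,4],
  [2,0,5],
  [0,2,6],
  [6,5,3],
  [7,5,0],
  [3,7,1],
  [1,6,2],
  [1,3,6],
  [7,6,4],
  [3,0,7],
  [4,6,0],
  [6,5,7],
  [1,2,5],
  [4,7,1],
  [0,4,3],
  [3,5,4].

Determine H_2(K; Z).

H_2 ≅ Z.

Take the total order 0 < 1 < 2 < 3 < 4 < 5 < 6 < 7 on the vertex set. Then K (dimension 2) consists of the simplices:

  0-simplices (8): [0], [1], [2], [3], [4], [5], [6], [7]
  1-simplices (24): (24 of them)
  2-simplices (16): [0,2,5], [0,2,6], [0,3,4], [0,3,7], [0,4,6], [0,5,7], [1,2,5], [1,2,6], [1,3,6], [1,3,7], [1,4,5], [1,4,7], [3,4,5], [3,5,6], [4,6,7], [5,6,7]

giving chain groups C_0 ≅ Z^8, C_1 ≅ Z^24, C_2 ≅ Z^16.

The boundary map ∂_1: C_1 → C_0 is given by ∂[p,q] = [q] − [p].
The resulting 8×24 matrix has rank 7, and its Smith normal form has invariant factors (1,1,1,1,1,1,1).

Boundary ∂_2: C_2 → C_1 acts by ∂[p,q,r] = [q,r] − [p,r] + [p,q]. For instance
  ∂[1,3,7] = [3,7] − [1,7] + [1,3],
  ∂[0,4,6] = [4,6] − [0,6] + [0,4].
As a 24×16 matrix over Z this has rank 15, with invariant factors (1,1,1,1,1,1,1,1,1,1,1,1,1,1,1).

Now H_k = ker ∂_k / im ∂_{k+1}, so:

  H_2: rank ker ∂_2 − rank ∂_3 = (16 − 15) − 0 = 1, and there is no ∂_3, so H_2 = Z.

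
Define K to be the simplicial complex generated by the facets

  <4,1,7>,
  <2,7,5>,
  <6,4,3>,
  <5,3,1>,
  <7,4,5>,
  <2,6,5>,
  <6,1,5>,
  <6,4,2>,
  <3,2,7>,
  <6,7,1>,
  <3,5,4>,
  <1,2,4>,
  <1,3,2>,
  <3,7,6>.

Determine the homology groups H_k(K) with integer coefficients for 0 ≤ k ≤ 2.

H_0 = Z,  H_1 = Z^2,  H_2 = Z.

K has 7 vertices, 21 edges, 14 triangles.
rank ∂_0 = 0, rank ∂_1 = 6 ⇒ b_0 = 7 − 0 − 6 = 1; all invariant factors of ∂_1 are 1 so no torsion. So H_0 = Z.
rank ∂_1 = 6, rank ∂_2 = 13 ⇒ b_1 = 21 − 6 − 13 = 2; all invariant factors of ∂_2 are 1 so no torsion. So H_1 = Z^2.
rank ∂_2 = 13, rank ∂_3 = 0 ⇒ b_2 = 14 − 13 − 0 = 1. So H_2 = Z.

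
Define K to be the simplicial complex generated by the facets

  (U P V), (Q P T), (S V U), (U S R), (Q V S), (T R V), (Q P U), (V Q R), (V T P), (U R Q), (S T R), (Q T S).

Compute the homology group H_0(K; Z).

H_0 = Z.

We work with the vertex ordering P < Q < R < S < T < U < V. The simplices of K, each written with vertices in increasing order, are:

  0-simplices (7): P, Q, R, S, T, U, V
  1-simplices (18): PQ, PT, PU, PV, QR, QS, QT, QU, QV, RS, RT, RU, RV, ST, SU, SV, TV, UV
  2-simplices (12): PQT, PQU, PTV, PUV, QRU, QRV, QST, QSV, RST, RSU, RTV, SUV

giving chain groups C_0 ≅ Z^7, C_1 ≅ Z^18, C_2 ≅ Z^12.

The boundary map ∂_1: C_1 → C_0 sends each edge [p,q] (with p < q) to q − p. For instance
  ∂RS = S − R.
This gives a 7×18 integer matrix of rank 6; reducing to Smith normal form yields diagonal entries (1,1,1,1,1,1).

∂_2: C_2 → C_1 acts by ∂[p,q,r] = [q,r] − [p,r] + [p,q]. For instance
  ∂QSV = SV − QV + QS,
  ∂RST = ST − RT + RS.
The 18×12 boundary matrix has rank 12 and Smith normal form diag(1,1,1,1,1,1,1,1,1,1,1,2).

From H_k ≅ ker(∂_k) / im(∂_{k+1}) we obtain:

  H_0: rank C_0 − rank ∂_1 = 7 − 6 = 1, and the invariant factors of ∂_1 are all 1, so H_0 = Z.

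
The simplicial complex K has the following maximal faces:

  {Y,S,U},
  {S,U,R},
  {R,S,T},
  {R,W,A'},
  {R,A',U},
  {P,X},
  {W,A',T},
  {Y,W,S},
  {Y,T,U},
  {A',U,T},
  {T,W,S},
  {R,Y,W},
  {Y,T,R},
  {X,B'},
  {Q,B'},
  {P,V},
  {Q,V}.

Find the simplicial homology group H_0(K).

H_0 ≅ Z^2.

Take the total order P < Q < R < S < T < U < V < W < X < Y < A' < B' on the vertex set. Then K (dimension 2) consists of the simplices:

  0-simplices (12): [P], [Q], [R], [S], [T], [U], [V], [W], [X], [Y], [A'], [B']
  1-simplices (23): (23 of them)
  2-simplices (12): [R,S,T], [R,S,U], [R,T,Y], [R,U,A'], [R,W,Y], [R,W,A'], [S,T,W], [S,U,Y], [S,W,Y], [T,U,Y], [T,U,A'], [T,W,A']

giving chain groups C_0 ≅ Z^12, C_1 ≅ Z^23, C_2 ≅ Z^12.

∂_1: C_1 → C_0 sends each edge [p,q] (with p < q) to q − p. For instance
  ∂[T,Y] = [Y] − [T].
The resulting 12×23 matrix has rank 10, and its Smith normal form has invariant factors (1,1,1,1,1,1,1,1,1,1).

The boundary map ∂_2: C_2 → C_1 acts by ∂[p,q,r] = [q,r] − [p,r] + [p,q]. For instance
  ∂[R,T,Y] = [T,Y] − [R,Y] + [R,T],
  ∂[R,W,A'] = [W,A'] − [R,A'] + [R,W].
As a 23×12 matrix over Z this has rank 12, with invariant factors (1,1,1,1,1,1,1,1,1,1,1,2).

From H_k ≅ ker(∂_k) / im(∂_{k+1}) we obtain:

  H_0: rank C_0 − rank ∂_1 = 12 − 10 = 2, and the invariant factors of ∂_1 are all 1, so H_0 = Z^2.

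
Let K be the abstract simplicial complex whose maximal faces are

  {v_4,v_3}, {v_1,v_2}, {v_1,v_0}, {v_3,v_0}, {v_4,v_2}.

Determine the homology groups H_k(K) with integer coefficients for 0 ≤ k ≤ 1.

Order the vertices as v_0 < v_1 < v_2 < v_3 < v_4. Listing each simplex with vertices in this order, K has dimension 1 with simplices:

  0-simplices (5): [v_0], [v_1], [v_2], [v_3], [v_4]
  1-simplices (5): [v_0,v_1], [v_0,v_3], [v_1,v_2], [v_2,v_4], [v_3,v_4]

Hence C_0 ≅ Z^5, C_1 ≅ Z^5.

Boundary ∂_1: C_1 → C_0 maps an edge to its endpoints' difference, ∂[p,q] = q − p.
The resulting 5×5 matrix has rank 4, and its Smith normal form has invariant factors (1,1,1,1).

Now H_k = ker ∂_k / im ∂_{k+1}, so:

  H_0: rank C_0 − rank ∂_1 = 5 − 4 = 1, and the invariant factors of ∂_1 are all 1, so H_0 = Z.
  H_1: rank ker ∂_1 − rank ∂_2 = (5 − 4) − 0 = 1, and there is no ∂_2, so H_1 = Z.

As a check, the Euler characteristic is 5 − 5 = 0, which agrees with 1 − 1 = 0.

H_0 = Z,  H_1 = Z.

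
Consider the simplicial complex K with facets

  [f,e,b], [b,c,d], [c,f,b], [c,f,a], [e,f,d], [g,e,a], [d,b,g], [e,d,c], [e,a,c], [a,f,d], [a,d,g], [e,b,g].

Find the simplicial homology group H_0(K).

H_0 ≅ Z.

We work with the vertex ordering a < b < c < d < e < f < g. The simplices of K, each written with vertices in increasing order, are:

  0-simplices (7): a, b, c, d, e, f, g
  1-simplices (18): ac, ad, ae, af, ag, bc, bd, be, bf, bg, cd, ce, cf, de, df, dg, ef, eg
  2-simplices (12): ace, acf, adf, adg, aeg, bcd, bcf, bdg, bef, beg, cde, def

so the chain groups are C_0 ≅ Z^7, C_1 ≅ Z^18, C_2 ≅ Z^12.

Boundary ∂_1: C_1 → C_0 sends each edge [p,q] (with p < q) to q − p. For instance
  ∂dg = g − d.
As a 7×18 matrix over Z this has rank 6, with invariant factors (1,1,1,1,1,1).

Boundary ∂_2: C_2 → C_1 sends each 2-simplex [p,q,r] to [q,r] − [p,r] + [p,q]. For instance
  ∂ace = ce − ae + ac,
  ∂adf = df − af + ad.
The 18×12 boundary matrix has rank 12 and Smith normal form diag(1,1,1,1,1,1,1,1,1,1,1,2).

Now H_k = ker ∂_k / im ∂_{k+1}, so:

  H_0: rank C_0 − rank ∂_1 = 7 − 6 = 1, and the invariant factors of ∂_1 are all 1, so H_0 = Z.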